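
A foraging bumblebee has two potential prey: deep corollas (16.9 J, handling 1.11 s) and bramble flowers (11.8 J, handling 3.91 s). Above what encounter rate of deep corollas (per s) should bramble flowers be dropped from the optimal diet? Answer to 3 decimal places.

0.223 per s

Drop bramble flowers once their profitability E₂/h₂ falls below the rate achievable on deep corollas alone: E₂/h₂ = λE₁/(1 + λh₁).
Solve for λ: λE₁h₂ = E₂(1 + λh₁) → λ(E₁h₂ − E₂h₁) = E₂ → λ = E₂/(E₁h₂ − E₂h₁).
λ = 11.8/(16.9×3.91 − 11.8×1.11) = 11.8/52.98 = 0.2227 per s.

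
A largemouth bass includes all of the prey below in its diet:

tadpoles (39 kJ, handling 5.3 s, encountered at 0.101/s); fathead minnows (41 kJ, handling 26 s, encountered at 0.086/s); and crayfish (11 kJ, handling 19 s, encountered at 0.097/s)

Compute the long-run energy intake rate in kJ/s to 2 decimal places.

1.52 kJ/s

Energy encountered per unit search time: 0.101×39 + 0.086×41 + 0.097×11 = 8.532 kJ/s.
Handling time per unit search time: 0.101×5.3 + 0.086×26 + 0.097×19 = 4.614.
Rate = 8.532/(1 + 4.614) = 1.52 kJ/s.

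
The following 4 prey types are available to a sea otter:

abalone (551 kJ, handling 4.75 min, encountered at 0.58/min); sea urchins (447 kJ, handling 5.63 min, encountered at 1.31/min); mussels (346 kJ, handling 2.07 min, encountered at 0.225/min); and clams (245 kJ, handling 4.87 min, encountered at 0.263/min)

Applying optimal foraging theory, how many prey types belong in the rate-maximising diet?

2

Rank by E/h (kJ/min): mussels 167, abalone 116, sea urchins 79.4, clams 50.3. Include each in turn until the next type's E/h falls below the running intake rate.
Rate on top 1: 53.11. abalone: 116 > 53.11 → include.
Rate on top 2: 94.16. sea urchins: 79.4 < 94.16 → exclude; stop.
Optimal diet: mussels, abalone — 2 of 4 types.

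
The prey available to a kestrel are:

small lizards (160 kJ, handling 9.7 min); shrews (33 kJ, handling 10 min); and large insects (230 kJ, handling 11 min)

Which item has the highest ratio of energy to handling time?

large insects

Profitability E/h (kJ/min): small lizards = 160/9.7 = 16.5, shrews = 33/10 = 3.3, large insects = 230/11 = 20.9.
Ranked: large insects > small lizards > shrews.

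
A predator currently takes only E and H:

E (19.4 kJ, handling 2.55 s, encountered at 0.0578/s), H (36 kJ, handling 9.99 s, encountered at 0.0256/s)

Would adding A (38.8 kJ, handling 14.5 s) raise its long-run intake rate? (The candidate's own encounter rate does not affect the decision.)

Yes

Intake rate on the current diet: R = (0.0578×19.4 + 0.0256×36) / (1 + 0.0578×2.55 + 0.0256×9.99) = 2.043/1.403 = 1.456 kJ/s.
Profitability of A: 38.8/14.5 = 2.676 kJ/s.
2.676 > 1.456, so adding A raises the average — include it.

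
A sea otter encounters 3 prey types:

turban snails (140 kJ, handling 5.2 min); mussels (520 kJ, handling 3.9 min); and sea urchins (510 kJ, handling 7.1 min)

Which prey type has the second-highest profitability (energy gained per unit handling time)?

In descending order of E/h:
mussels: 520/3.9 = 133 kJ/min
sea urchins: 510/7.1 = 71.8 kJ/min
turban snails: 140/5.2 = 26.9 kJ/min

sea urchins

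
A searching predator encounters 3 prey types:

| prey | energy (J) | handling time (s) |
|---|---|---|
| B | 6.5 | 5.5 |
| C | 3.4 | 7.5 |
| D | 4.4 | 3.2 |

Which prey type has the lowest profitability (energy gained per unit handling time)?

Profitability E/h (J/s): B = 6.5/5.5 = 1.18, C = 3.4/7.5 = 0.453, D = 4.4/3.2 = 1.38.
Ranked: D > B > C.

C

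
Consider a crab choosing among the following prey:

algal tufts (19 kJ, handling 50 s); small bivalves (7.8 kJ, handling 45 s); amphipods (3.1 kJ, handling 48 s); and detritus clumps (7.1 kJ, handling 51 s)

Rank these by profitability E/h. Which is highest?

algal tufts

In descending order of E/h:
algal tufts: 19/50 = 0.38 kJ/s
small bivalves: 7.8/45 = 0.173 kJ/s
detritus clumps: 7.1/51 = 0.139 kJ/s
amphipods: 3.1/48 = 0.0646 kJ/s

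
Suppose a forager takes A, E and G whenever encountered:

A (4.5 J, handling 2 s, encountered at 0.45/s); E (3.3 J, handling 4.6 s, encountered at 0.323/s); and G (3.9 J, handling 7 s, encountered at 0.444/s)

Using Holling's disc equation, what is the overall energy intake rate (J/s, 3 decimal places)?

Energy encountered per unit search time: 0.45×4.5 + 0.323×3.3 + 0.444×3.9 = 4.822 J/s.
Handling time per unit search time: 0.45×2 + 0.323×4.6 + 0.444×7 = 5.494.
Rate = 4.822/(1 + 5.494) = 0.7426 J/s.

0.743 J/s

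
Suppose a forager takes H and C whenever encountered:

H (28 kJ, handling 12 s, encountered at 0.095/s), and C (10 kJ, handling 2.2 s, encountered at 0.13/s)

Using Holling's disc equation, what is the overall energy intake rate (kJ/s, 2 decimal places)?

Energy encountered per unit search time: 0.095×28 + 0.13×10 = 3.96 kJ/s.
Handling time per unit search time: 0.095×12 + 0.13×2.2 = 1.426.
Rate = 3.96/(1 + 1.426) = 1.632 kJ/s.

1.63 kJ/s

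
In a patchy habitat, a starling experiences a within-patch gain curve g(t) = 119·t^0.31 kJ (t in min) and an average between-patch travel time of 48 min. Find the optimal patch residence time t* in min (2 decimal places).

By the marginal value theorem, leave when the instantaneous gain rate g'(t) equals the habitat-wide average g(t)/(T + t).
g'(t) = 0.31·119·t^-0.69. Setting 0.31·119·t^-0.69 = 119·t^0.31/(48+t) gives 0.31(48+t) = t, so 0.69·t = 0.31×48.
t* = 0.31×48/0.69 = 21.57 min.

21.57 min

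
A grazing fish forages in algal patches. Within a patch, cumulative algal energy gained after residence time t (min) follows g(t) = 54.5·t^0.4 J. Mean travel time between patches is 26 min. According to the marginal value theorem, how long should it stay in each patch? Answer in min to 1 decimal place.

17.3 min

Optimal t* satisfies g'(t*) = g(t*)/(T + t*).
g'(t) = 0.4·54.5·t^-0.6. Setting 0.4·54.5·t^-0.6 = 54.5·t^0.4/(26+t) gives 0.4(26+t) = t, so 0.60·t = 0.4×26.
t* = 0.4×26/0.60 = 17.33 min.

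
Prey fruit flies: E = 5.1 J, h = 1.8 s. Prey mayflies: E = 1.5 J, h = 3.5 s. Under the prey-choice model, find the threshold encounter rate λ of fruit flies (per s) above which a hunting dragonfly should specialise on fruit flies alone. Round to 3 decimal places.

Drop mayflies once their profitability E₂/h₂ falls below the rate achievable on fruit flies alone: E₂/h₂ = λE₁/(1 + λh₁).
Solve for λ: λE₁h₂ = E₂(1 + λh₁) → λ(E₁h₂ − E₂h₁) = E₂ → λ = E₂/(E₁h₂ − E₂h₁).
λ = 1.5/(5.1×3.5 − 1.5×1.8) = 1.5/15.15 = 0.09901 per s.

0.099 per s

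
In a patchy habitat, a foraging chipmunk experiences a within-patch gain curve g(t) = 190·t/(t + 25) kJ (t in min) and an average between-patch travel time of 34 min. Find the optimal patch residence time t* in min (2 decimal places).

Optimal t* satisfies g'(t*) = g(t*)/(T + t*).
g'(t) = 190·25/(t + 25)². Setting 190·25/(t+25)² = 190t/[(t+25)(34+t)] gives 25(34+t) = t(t+25), so t² = 25×34 = 850.
t* = √850 = 29.15 min.

29.15 min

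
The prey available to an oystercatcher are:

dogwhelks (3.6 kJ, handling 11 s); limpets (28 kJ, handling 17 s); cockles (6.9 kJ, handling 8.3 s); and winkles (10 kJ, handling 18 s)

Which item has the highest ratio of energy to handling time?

limpets

In descending order of E/h:
limpets: 28/17 = 1.65 kJ/s
cockles: 6.9/8.3 = 0.831 kJ/s
winkles: 10/18 = 0.556 kJ/s
dogwhelks: 3.6/11 = 0.327 kJ/s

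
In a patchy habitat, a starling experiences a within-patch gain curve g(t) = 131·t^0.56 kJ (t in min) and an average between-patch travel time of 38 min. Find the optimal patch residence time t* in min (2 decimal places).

48.36 min

By the marginal value theorem, leave when the instantaneous gain rate g'(t) equals the habitat-wide average g(t)/(T + t).
g'(t) = 0.56·131·t^-0.44. Setting 0.56·131·t^-0.44 = 131·t^0.56/(38+t) gives 0.56(38+t) = t, so 0.44·t = 0.56×38.
t* = 0.56×38/0.44 = 48.36 min.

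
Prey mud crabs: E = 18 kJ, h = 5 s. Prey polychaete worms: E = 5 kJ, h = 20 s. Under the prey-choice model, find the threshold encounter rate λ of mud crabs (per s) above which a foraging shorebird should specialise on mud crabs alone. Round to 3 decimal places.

0.015 per s

Drop polychaete worms once their profitability E₂/h₂ falls below the rate achievable on mud crabs alone: E₂/h₂ = λE₁/(1 + λh₁).
Solve for λ: λE₁h₂ = E₂(1 + λh₁) → λ(E₁h₂ − E₂h₁) = E₂ → λ = E₂/(E₁h₂ − E₂h₁).
λ = 5/(18×20 − 5×5) = 5/335 = 0.01493 per s.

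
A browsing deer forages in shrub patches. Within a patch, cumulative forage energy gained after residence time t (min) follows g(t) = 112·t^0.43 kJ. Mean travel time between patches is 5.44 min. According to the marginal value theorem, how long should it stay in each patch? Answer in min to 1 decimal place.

By the marginal value theorem, leave when the instantaneous gain rate g'(t) equals the habitat-wide average g(t)/(T + t).
g'(t) = 0.43·112·t^-0.57. Setting 0.43·112·t^-0.57 = 112·t^0.43/(5.44+t) gives 0.43(5.44+t) = t, so 0.57·t = 0.43×5.44.
t* = 0.43×5.44/0.57 = 4.104 min.

4.1 min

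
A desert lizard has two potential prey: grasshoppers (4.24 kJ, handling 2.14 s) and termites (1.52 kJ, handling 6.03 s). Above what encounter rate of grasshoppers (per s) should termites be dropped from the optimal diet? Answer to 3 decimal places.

0.068 per s

Drop termites once their profitability E₂/h₂ falls below the rate achievable on grasshoppers alone: E₂/h₂ = λE₁/(1 + λh₁).
Solve for λ: λE₁h₂ = E₂(1 + λh₁) → λ(E₁h₂ − E₂h₁) = E₂ → λ = E₂/(E₁h₂ − E₂h₁).
λ = 1.52/(4.24×6.03 − 1.52×2.14) = 1.52/22.31 = 0.06812 per s.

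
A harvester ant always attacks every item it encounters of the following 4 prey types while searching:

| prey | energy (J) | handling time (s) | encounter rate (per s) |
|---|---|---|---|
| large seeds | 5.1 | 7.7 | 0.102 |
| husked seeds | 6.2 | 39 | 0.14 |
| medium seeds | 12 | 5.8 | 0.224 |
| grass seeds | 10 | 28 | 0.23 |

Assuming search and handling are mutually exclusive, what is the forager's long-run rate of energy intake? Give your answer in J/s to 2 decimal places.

Energy encountered per unit search time: 0.102×5.1 + 0.14×6.2 + 0.224×12 + 0.23×10 = 6.376 J/s.
Handling time per unit search time: 0.102×7.7 + 0.14×39 + 0.224×5.8 + 0.23×28 = 13.98.
Rate = 6.376/(1 + 13.98) = 0.4255 J/s.

0.43 J/s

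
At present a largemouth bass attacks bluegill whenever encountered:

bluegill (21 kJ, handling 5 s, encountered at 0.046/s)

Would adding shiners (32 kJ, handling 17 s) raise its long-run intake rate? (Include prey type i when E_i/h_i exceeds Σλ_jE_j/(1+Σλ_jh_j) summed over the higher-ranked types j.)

Current rate: (0.046×21)/(1 + 0.046×5) = 0.7854 kJ/s.
shiners: E/h = 32/17 = 1.882 kJ/s.
1.882 > 0.7854, so adding shiners raises the average — include it.

Yes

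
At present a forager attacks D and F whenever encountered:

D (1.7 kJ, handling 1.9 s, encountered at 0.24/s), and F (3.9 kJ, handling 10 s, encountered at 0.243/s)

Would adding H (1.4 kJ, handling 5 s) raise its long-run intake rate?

No

Intake rate on the current diet: R = (0.24×1.7 + 0.243×3.9) / (1 + 0.24×1.9 + 0.243×10) = 1.356/3.886 = 0.3489 kJ/s.
H: E/h = 1.4/5 = 0.28 kJ/s.
Since 0.28 < R, time spent handling H is better spent searching.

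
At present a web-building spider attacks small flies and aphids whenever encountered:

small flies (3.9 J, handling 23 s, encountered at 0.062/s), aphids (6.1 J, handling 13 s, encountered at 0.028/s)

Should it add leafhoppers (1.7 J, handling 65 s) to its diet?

No

Current rate: (0.062×3.9 + 0.028×6.1)/(1 + 0.062×23 + 0.028×13) = 0.1479 J/s.
Profitability of leafhoppers: 1.7/65 = 0.02615 J/s.
0.02615 < 0.1479, so adding leafhoppers would lower the average — exclude it.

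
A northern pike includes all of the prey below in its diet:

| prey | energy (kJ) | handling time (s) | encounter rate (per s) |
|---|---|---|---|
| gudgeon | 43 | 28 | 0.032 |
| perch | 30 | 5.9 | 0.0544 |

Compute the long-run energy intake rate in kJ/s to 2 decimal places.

R = (0.032×43 + 0.0544×30) / (1 + 0.032×28 + 0.0544×5.9) = 3.008/2.217 = 1.357 kJ/s.

1.36 kJ/s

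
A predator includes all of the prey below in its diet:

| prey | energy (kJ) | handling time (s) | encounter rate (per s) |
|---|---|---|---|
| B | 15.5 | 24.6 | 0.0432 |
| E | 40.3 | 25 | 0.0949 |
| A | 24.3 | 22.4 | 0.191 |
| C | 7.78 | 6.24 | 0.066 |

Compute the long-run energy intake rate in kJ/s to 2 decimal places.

R = (0.0432×15.5 + 0.0949×40.3 + 0.191×24.3 + 0.066×7.78) / (1 + 0.0432×24.6 + 0.0949×25 + 0.191×22.4 + 0.066×6.24) = 9.649/9.125 = 1.057 kJ/s.

1.06 kJ/s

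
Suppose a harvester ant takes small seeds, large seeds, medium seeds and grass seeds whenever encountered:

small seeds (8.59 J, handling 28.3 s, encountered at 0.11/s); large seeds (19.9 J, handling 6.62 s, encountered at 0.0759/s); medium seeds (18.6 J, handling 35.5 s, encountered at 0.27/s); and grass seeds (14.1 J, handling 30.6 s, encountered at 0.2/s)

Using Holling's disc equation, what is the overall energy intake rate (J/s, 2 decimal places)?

R = (0.11×8.59 + 0.0759×19.9 + 0.27×18.6 + 0.2×14.1) / (1 + 0.11×28.3 + 0.0759×6.62 + 0.27×35.5 + 0.2×30.6) = 10.3/20.32 = 0.5067 J/s.

0.51 J/s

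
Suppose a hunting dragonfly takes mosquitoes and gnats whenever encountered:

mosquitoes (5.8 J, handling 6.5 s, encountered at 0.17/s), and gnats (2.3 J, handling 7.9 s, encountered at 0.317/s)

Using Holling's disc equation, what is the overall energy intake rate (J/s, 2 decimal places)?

0.37 J/s

R = Σλ_iE_i / (1 + Σλ_ih_i)
Numerator: 0.17×5.8 + 0.317×2.3 = 1.715
Denominator: 1 + 0.17×6.5 + 0.317×7.9 = 4.609
R = 1.715/4.609 = 0.3721 J/s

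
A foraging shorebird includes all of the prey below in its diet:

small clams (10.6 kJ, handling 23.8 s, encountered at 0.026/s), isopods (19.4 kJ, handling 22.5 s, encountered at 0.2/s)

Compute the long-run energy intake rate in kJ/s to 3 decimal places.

R = Σλ_iE_i / (1 + Σλ_ih_i)
Numerator: 0.026×10.6 + 0.2×19.4 = 4.156
Denominator: 1 + 0.026×23.8 + 0.2×22.5 = 6.119
R = 4.156/6.119 = 0.6792 kJ/s

0.679 kJ/s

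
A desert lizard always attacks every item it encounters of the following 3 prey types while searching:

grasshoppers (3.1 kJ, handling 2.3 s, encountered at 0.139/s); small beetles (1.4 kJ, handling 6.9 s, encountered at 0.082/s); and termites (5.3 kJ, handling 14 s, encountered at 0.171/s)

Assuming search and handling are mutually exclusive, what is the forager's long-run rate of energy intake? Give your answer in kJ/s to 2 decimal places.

Energy encountered per unit search time: 0.139×3.1 + 0.082×1.4 + 0.171×5.3 = 1.452 kJ/s.
Handling time per unit search time: 0.139×2.3 + 0.082×6.9 + 0.171×14 = 3.28.
Rate = 1.452/(1 + 3.28) = 0.3393 kJ/s.

0.34 kJ/s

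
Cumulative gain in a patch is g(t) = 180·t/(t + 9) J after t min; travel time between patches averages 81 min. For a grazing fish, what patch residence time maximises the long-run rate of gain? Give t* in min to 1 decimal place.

27.0 min

Optimal t* satisfies g'(t*) = g(t*)/(T + t*).
g'(t) = 180·9/(t + 9)². Setting 180·9/(t+9)² = 180t/[(t+9)(81+t)] gives 9(81+t) = t(t+9), so t² = 9×81 = 729.
t* = √729 = 27 min.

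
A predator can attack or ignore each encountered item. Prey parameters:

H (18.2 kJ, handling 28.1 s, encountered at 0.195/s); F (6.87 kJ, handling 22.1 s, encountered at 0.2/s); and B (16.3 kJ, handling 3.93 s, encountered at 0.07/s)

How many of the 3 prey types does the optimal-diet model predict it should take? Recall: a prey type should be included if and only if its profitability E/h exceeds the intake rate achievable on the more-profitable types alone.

1

E/h in descending order: B 4.15, H 0.648, F 0.311 kJ/s. The optimal diet is the largest prefix of this list for which every included type satisfies E_i/h_i > R on the types above it.
Rate on top 1: 0.8948. H: 0.648 < 0.8948 → exclude; stop.
Optimal diet: B — 1 of 3 types.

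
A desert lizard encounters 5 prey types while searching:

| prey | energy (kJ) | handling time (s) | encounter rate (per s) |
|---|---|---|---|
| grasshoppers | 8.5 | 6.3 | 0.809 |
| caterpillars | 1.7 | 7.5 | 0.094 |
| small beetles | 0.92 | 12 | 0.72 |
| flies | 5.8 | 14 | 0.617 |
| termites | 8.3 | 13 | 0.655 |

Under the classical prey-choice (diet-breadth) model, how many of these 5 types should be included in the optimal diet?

1

E/h in descending order: grasshoppers 1.35, termites 0.638, flies 0.414, caterpillars 0.227, small beetles 0.0767 kJ/s. The optimal diet is the largest prefix of this list for which every included type satisfies E_i/h_i > R on the types above it.
Rate on top 1: 1.128. termites: 0.638 < 1.128 → exclude; stop.
Optimal diet: grasshoppers — 1 of 5 types.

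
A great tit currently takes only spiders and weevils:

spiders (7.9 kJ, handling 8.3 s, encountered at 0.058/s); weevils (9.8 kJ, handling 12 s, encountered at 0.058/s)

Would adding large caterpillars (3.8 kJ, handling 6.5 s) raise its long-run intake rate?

Current rate: (0.058×7.9 + 0.058×9.8)/(1 + 0.058×8.3 + 0.058×12) = 0.4715 kJ/s.
Profitability of large caterpillars: 3.8/6.5 = 0.5846 kJ/s.
Since 0.5846 > R, including large caterpillars increases the long-run rate.

Yes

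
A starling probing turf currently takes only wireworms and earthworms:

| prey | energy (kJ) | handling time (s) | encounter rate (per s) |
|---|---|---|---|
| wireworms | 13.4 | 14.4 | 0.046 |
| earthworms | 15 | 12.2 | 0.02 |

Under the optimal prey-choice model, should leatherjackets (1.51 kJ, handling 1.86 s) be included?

Yes

Current rate: (0.046×13.4 + 0.02×15)/(1 + 0.046×14.4 + 0.02×12.2) = 0.4807 kJ/s.
Profitability of leatherjackets: 1.51/1.86 = 0.8118 kJ/s.
Since 0.8118 > R, including leatherjackets increases the long-run rate.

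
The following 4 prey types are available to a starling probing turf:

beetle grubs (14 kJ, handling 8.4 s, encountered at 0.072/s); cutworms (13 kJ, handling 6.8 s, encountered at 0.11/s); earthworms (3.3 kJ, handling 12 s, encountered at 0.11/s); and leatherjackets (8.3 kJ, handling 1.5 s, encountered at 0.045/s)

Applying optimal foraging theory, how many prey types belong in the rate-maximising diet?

3

E/h in descending order: leatherjackets 5.53, cutworms 1.91, beetle grubs 1.67, earthworms 0.275 kJ/s. The optimal diet is the largest prefix of this list for which every included type satisfies E_i/h_i > R on the types above it.
Rate on top 1: 0.3499. cutworms: 1.91 > 0.3499 → include.
Rate on top 2: 0.9934. beetle grubs: 1.67 > 0.9934 → include.
Rate on top 3: 1.162. earthworms: 0.275 < 1.162 → exclude; stop.
Optimal diet: leatherjackets, cutworms, beetle grubs — 3 of 4 types.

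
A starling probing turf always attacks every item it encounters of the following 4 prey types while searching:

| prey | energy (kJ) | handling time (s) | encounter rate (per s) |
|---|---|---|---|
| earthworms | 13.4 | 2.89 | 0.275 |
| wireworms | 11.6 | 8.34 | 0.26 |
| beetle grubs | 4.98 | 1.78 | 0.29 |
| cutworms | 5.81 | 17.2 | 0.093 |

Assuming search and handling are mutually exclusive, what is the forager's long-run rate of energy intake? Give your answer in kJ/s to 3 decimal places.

R = (0.275×13.4 + 0.26×11.6 + 0.29×4.98 + 0.093×5.81) / (1 + 0.275×2.89 + 0.26×8.34 + 0.29×1.78 + 0.093×17.2) = 8.686/6.079 = 1.429 kJ/s.

1.429 kJ/s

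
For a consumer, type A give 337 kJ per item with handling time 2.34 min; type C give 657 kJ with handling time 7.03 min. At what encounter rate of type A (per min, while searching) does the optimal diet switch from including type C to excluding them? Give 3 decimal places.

0.790 per min

The zero-one rule: include type C iff E₂/h₂ > λE₁/(1+λh₁). Equality gives the switch point.
λE₁h₂ = E₂ + λE₂h₁ ⇒ λ = E₂/(E₁h₂ − E₂h₁) = 657/(2369 − 1537) = 0.7899 per min.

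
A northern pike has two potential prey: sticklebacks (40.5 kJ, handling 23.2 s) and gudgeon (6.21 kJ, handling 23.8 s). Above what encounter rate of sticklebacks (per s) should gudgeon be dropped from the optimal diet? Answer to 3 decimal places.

At the threshold, the rate on sticklebacks alone equals the profitability of gudgeon: λ·40.5/(1 + λ·23.2) = 6.21/23.8 = 0.2609.
Rearranging, λ(40.5 − 0.2609×23.2) = 0.2609, so λ = 0.2609/34.45 = 0.007575 per s.

0.008 per s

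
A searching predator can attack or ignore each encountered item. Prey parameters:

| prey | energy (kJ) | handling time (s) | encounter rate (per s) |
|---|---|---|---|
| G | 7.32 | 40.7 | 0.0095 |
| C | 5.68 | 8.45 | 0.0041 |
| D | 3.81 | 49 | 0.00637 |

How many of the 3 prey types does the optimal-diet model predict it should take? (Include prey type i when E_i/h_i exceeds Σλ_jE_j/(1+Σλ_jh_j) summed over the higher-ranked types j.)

E/h in descending order: C 0.672, G 0.18, D 0.0778 kJ/s. The optimal diet is the largest prefix of this list for which every included type satisfies E_i/h_i > R on the types above it.
Rate on top 1: 0.02251. G: 0.18 > 0.02251 → include.
Rate on top 2: 0.06531. D: 0.0778 > 0.06531 → include.
Optimal diet: C, G, D — 3 of 3 types.

3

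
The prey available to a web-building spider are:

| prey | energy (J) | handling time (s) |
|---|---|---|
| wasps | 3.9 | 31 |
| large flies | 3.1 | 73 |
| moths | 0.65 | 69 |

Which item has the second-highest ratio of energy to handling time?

In descending order of E/h:
wasps: 3.9/31 = 0.126 J/s
large flies: 3.1/73 = 0.0425 J/s
moths: 0.65/69 = 0.00942 J/s

large flies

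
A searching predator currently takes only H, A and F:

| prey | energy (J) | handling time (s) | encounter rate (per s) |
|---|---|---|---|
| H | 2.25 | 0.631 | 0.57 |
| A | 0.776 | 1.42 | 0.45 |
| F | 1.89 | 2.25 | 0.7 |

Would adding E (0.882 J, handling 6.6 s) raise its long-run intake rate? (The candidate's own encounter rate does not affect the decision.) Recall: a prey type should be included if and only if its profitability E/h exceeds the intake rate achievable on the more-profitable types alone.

No

Intake rate on the current diet: R = (0.57×2.25 + 0.45×0.776 + 0.7×1.89) / (1 + 0.57×0.631 + 0.45×1.42 + 0.7×2.25) = 2.955/3.574 = 0.8268 J/s.
Profitability of E: 0.882/6.6 = 0.1336 J/s.
0.1336 < 0.8268, so adding E would lower the average — exclude it.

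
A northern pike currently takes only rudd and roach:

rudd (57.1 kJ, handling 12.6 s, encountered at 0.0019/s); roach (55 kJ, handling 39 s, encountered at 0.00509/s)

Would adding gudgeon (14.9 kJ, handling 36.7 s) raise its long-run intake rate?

Yes

Current rate: (0.0019×57.1 + 0.00509×55)/(1 + 0.0019×12.6 + 0.00509×39) = 0.3178 kJ/s.
Profitability of gudgeon: 14.9/36.7 = 0.406 kJ/s.
Since 0.406 > R, including gudgeon increases the long-run rate.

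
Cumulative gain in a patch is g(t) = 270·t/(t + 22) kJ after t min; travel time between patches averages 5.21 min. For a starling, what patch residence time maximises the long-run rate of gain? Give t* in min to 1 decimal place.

Maximise g(t)/(T+t): set derivative to zero → g'(t)(T+t) = g(t).
g'(t) = 270·22/(t + 22)². Setting 270·22/(t+22)² = 270t/[(t+22)(5.21+t)] gives 22(5.21+t) = t(t+22), so t² = 22×5.21 = 114.6.
t* = √114.6 = 10.71 min.

10.7 min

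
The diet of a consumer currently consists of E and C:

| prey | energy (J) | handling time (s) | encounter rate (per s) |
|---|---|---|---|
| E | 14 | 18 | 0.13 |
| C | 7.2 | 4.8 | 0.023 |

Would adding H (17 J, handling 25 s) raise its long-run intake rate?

Yes

On E and C alone, R = ΣλE/(1+Σλh) = 1.986/3.45 = 0.5755 J/s.
Profitability of H: 17/25 = 0.68 J/s.
Since 0.68 > R, including H increases the long-run rate.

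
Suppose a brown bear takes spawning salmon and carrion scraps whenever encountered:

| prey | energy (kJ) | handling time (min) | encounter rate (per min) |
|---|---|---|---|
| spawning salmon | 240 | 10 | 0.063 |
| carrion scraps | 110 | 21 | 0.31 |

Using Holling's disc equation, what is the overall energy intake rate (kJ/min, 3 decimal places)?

6.047 kJ/min

R = (0.063×240 + 0.31×110) / (1 + 0.063×10 + 0.31×21) = 49.22/8.14 = 6.047 kJ/min.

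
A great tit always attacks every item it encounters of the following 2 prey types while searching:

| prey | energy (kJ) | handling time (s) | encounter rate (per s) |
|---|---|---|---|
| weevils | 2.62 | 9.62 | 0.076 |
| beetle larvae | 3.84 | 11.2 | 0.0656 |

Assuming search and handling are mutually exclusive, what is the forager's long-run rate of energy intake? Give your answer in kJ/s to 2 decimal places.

R = Σλ_iE_i / (1 + Σλ_ih_i)
Numerator: 0.076×2.62 + 0.0656×3.84 = 0.451
Denominator: 1 + 0.076×9.62 + 0.0656×11.2 = 2.466
R = 0.451/2.466 = 0.1829 kJ/s

0.18 kJ/s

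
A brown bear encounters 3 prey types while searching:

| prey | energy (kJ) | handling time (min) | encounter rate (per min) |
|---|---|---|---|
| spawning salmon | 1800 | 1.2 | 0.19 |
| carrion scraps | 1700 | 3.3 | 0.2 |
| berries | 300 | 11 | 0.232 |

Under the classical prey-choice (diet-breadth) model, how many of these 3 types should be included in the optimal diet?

2

Profitabilities (E/h, kJ/min): spawning salmon 1.5e+03, carrion scraps 515, berries 27.3. Add prey in this order while the next type's profitability exceeds the intake rate on those already taken.
Rate on top 1: 278.5. carrion scraps: 515 > 278.5 → include.
Rate on top 2: 361.2. berries: 27.3 < 361.2 → exclude; stop.
Optimal diet: spawning salmon, carrion scraps — 2 of 3 types.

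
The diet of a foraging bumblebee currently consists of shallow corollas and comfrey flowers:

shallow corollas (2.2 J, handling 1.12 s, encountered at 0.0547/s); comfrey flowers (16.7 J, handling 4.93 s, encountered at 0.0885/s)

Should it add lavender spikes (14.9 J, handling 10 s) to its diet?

Intake rate on the current diet: R = (0.0547×2.2 + 0.0885×16.7) / (1 + 0.0547×1.12 + 0.0885×4.93) = 1.598/1.498 = 1.067 J/s.
lavender spikes: E/h = 14.9/10 = 1.49 J/s.
Since 1.49 > R, including lavender spikes increases the long-run rate.

Yes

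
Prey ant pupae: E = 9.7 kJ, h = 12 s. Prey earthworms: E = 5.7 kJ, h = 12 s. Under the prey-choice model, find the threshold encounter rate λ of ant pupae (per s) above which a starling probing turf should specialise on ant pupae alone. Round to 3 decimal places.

0.119 per s

At the threshold, the rate on ant pupae alone equals the profitability of earthworms: λ·9.7/(1 + λ·12) = 5.7/12 = 0.475.
Rearranging, λ(9.7 − 0.475×12) = 0.475, so λ = 0.475/4 = 0.1188 per s.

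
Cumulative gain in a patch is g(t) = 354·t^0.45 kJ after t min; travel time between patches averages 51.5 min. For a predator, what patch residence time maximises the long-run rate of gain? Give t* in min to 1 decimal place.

42.1 min

By the marginal value theorem, leave when the instantaneous gain rate g'(t) equals the habitat-wide average g(t)/(T + t).
g'(t) = 0.45·354·t^-0.55. Setting 0.45·354·t^-0.55 = 354·t^0.45/(51.5+t) gives 0.45(51.5+t) = t, so 0.55·t = 0.45×51.5.
t* = 0.45×51.5/0.55 = 42.14 min.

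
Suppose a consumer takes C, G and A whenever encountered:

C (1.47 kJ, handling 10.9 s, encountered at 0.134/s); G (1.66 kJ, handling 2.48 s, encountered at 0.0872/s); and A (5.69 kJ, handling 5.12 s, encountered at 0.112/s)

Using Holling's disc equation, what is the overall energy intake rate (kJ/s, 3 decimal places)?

0.301 kJ/s

R = Σλ_iE_i / (1 + Σλ_ih_i)
Numerator: 0.134×1.47 + 0.0872×1.66 + 0.112×5.69 = 0.979
Denominator: 1 + 0.134×10.9 + 0.0872×2.48 + 0.112×5.12 = 3.25
R = 0.979/3.25 = 0.3012 kJ/s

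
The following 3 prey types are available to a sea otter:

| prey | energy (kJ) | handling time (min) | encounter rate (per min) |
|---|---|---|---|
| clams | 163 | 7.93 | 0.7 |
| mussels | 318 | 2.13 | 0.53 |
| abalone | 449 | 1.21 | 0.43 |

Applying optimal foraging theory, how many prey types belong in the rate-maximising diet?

2

Rank by E/h (kJ/min): abalone 371, mussels 149, clams 20.6. Include each in turn until the next type's E/h falls below the running intake rate.
Rate on top 1: 127. mussels: 149 > 127 → include.
Rate on top 2: 136.5. clams: 20.6 < 136.5 → exclude; stop.
Optimal diet: abalone, mussels — 2 of 3 types.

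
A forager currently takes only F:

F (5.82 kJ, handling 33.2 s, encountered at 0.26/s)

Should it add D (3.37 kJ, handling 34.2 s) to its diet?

No

Current rate: (0.26×5.82)/(1 + 0.26×33.2) = 0.1571 kJ/s.
D: E/h = 3.37/34.2 = 0.09854 kJ/s.
Since 0.09854 < R, time spent handling D is better spent searching.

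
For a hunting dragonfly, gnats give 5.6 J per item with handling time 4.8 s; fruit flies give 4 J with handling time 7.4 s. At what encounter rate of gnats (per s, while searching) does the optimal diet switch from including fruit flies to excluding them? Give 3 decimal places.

The zero-one rule: include fruit flies iff E₂/h₂ > λE₁/(1+λh₁). Equality gives the switch point.
λE₁h₂ = E₂ + λE₂h₁ ⇒ λ = E₂/(E₁h₂ − E₂h₁) = 4/(41.44 − 19.2) = 0.1799 per s.

0.180 per s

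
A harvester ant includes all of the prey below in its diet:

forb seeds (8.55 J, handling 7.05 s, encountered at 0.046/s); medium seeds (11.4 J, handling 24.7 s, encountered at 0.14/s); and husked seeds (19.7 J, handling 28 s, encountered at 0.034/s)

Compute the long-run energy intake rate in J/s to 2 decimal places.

0.46 J/s

R = Σλ_iE_i / (1 + Σλ_ih_i)
Numerator: 0.046×8.55 + 0.14×11.4 + 0.034×19.7 = 2.659
Denominator: 1 + 0.046×7.05 + 0.14×24.7 + 0.034×28 = 5.734
R = 2.659/5.734 = 0.4637 J/s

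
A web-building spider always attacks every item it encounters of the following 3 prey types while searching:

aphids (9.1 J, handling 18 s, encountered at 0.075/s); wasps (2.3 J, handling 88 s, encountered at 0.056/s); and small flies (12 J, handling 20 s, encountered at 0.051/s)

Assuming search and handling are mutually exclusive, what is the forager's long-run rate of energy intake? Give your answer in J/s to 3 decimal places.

Energy encountered per unit search time: 0.075×9.1 + 0.056×2.3 + 0.051×12 = 1.423 J/s.
Handling time per unit search time: 0.075×18 + 0.056×88 + 0.051×20 = 7.298.
Rate = 1.423/(1 + 7.298) = 0.1715 J/s.

0.172 J/s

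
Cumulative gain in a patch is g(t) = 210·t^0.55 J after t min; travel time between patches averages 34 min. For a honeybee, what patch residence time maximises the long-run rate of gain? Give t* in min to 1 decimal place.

Maximise g(t)/(T+t): set derivative to zero → g'(t)(T+t) = g(t).
g'(t) = 0.55·210·t^-0.45. Setting 0.55·210·t^-0.45 = 210·t^0.55/(34+t) gives 0.55(34+t) = t, so 0.45·t = 0.55×34.
t* = 0.55×34/0.45 = 41.56 min.

41.6 min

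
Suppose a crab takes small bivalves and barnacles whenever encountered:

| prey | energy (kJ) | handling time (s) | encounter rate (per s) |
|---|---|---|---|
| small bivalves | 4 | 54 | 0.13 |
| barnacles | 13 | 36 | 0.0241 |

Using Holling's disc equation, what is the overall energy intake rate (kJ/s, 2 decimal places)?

0.09 kJ/s

R = Σλ_iE_i / (1 + Σλ_ih_i)
Numerator: 0.13×4 + 0.0241×13 = 0.8333
Denominator: 1 + 0.13×54 + 0.0241×36 = 8.888
R = 0.8333/8.888 = 0.09376 kJ/s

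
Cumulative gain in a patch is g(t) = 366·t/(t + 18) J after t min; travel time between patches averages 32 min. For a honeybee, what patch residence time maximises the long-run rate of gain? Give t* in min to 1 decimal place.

Maximise g(t)/(T+t): set derivative to zero → g'(t)(T+t) = g(t).
g'(t) = 366·18/(t + 18)². Setting 366·18/(t+18)² = 366t/[(t+18)(32+t)] gives 18(32+t) = t(t+18), so t² = 18×32 = 576.
t* = √576 = 24 min.

24.0 min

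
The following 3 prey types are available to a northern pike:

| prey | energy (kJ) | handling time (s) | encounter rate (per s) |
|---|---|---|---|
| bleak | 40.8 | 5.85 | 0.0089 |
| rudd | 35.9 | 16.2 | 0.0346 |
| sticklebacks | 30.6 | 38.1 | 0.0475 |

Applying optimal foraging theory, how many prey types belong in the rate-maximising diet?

Profitabilities (E/h, kJ/s): bleak 6.97, rudd 2.22, sticklebacks 0.803. Add prey in this order while the next type's profitability exceeds the intake rate on those already taken.
Rate on top 1: 0.3451. rudd: 2.22 > 0.3451 → include.
Rate on top 2: 0.9955. sticklebacks: 0.803 < 0.9955 → exclude; stop.
Optimal diet: bleak, rudd — 2 of 3 types.

2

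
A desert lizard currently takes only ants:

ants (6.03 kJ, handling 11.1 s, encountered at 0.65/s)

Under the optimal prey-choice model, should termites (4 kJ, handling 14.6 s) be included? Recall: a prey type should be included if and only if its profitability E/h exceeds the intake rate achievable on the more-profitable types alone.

On ants alone, R = ΣλE/(1+Σλh) = 3.92/8.215 = 0.4771 kJ/s.
Profitability of termites: 4/14.6 = 0.274 kJ/s.
0.274 < 0.4771, so adding termites would lower the average — exclude it.

No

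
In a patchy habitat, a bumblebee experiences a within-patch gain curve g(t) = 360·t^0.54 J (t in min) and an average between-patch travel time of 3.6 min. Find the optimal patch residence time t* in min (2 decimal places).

4.23 min

Optimal t* satisfies g'(t*) = g(t*)/(T + t*).
g'(t) = 0.54·360·t^-0.46. Setting 0.54·360·t^-0.46 = 360·t^0.54/(3.6+t) gives 0.54(3.6+t) = t, so 0.46·t = 0.54×3.6.
t* = 0.54×3.6/0.46 = 4.226 min.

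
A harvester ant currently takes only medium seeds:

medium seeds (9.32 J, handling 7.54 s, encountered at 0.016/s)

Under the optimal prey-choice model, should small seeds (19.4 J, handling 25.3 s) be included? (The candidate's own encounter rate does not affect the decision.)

On medium seeds alone, R = ΣλE/(1+Σλh) = 0.1491/1.121 = 0.1331 J/s.
small seeds: E/h = 19.4/25.3 = 0.7668 J/s.
0.7668 > 0.1331, so adding small seeds raises the average — include it.

Yes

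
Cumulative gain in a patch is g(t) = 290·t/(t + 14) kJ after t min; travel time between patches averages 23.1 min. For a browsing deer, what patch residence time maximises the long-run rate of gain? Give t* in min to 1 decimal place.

18.0 min

Maximise g(t)/(T+t): set derivative to zero → g'(t)(T+t) = g(t).
g'(t) = 290·14/(t + 14)². Setting 290·14/(t+14)² = 290t/[(t+14)(23.1+t)] gives 14(23.1+t) = t(t+14), so t² = 14×23.1 = 323.4.
t* = √323.4 = 17.98 min.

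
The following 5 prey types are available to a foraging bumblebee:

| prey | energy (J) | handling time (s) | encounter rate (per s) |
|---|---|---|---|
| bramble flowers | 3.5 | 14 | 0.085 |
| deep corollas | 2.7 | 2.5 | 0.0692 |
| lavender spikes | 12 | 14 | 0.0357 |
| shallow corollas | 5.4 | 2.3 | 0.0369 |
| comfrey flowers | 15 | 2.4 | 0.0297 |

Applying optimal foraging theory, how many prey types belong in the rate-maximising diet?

E/h in descending order: comfrey flowers 6.25, shallow corollas 2.35, deep corollas 1.08, lavender spikes 0.857, bramble flowers 0.25 J/s. The optimal diet is the largest prefix of this list for which every included type satisfies E_i/h_i > R on the types above it.
Rate on top 1: 0.4159. shallow corollas: 2.35 > 0.4159 → include.
Rate on top 2: 0.5577. deep corollas: 1.08 > 0.5577 → include.
Rate on top 3: 0.6257. lavender spikes: 0.857 > 0.6257 → include.
Rate on top 4: 0.6889. bramble flowers: 0.25 < 0.6889 → exclude; stop.
Optimal diet: comfrey flowers, shallow corollas, deep corollas, lavender spikes — 4 of 5 types.

4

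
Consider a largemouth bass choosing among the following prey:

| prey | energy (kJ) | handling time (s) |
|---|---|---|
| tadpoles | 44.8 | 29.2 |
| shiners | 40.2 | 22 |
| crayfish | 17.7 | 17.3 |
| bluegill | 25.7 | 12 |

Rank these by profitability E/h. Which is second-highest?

shiners

In descending order of E/h:
bluegill: 25.7/12 = 2.14 kJ/s
shiners: 40.2/22 = 1.83 kJ/s
tadpoles: 44.8/29.2 = 1.53 kJ/s
crayfish: 17.7/17.3 = 1.02 kJ/s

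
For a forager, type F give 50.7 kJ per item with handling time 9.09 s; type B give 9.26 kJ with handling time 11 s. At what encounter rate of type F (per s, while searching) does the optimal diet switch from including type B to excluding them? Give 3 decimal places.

Drop type B once their profitability E₂/h₂ falls below the rate achievable on type F alone: E₂/h₂ = λE₁/(1 + λh₁).
Solve for λ: λE₁h₂ = E₂(1 + λh₁) → λ(E₁h₂ − E₂h₁) = E₂ → λ = E₂/(E₁h₂ − E₂h₁).
λ = 9.26/(50.7×11 − 9.26×9.09) = 9.26/473.5 = 0.01956 per s.

0.020 per s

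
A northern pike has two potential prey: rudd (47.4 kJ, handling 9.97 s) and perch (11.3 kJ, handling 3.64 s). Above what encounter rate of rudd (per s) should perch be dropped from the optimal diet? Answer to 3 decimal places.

0.189 per s

The zero-one rule: include perch iff E₂/h₂ > λE₁/(1+λh₁). Equality gives the switch point.
λE₁h₂ = E₂ + λE₂h₁ ⇒ λ = E₂/(E₁h₂ − E₂h₁) = 11.3/(172.5 − 112.7) = 0.1887 per s.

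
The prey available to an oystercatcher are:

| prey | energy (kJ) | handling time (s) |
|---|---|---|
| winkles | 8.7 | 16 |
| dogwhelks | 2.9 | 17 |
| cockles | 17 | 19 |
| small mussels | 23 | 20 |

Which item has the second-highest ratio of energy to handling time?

cockles

In descending order of E/h:
small mussels: 23/20 = 1.15 kJ/s
cockles: 17/19 = 0.895 kJ/s
winkles: 8.7/16 = 0.544 kJ/s
dogwhelks: 2.9/17 = 0.171 kJ/s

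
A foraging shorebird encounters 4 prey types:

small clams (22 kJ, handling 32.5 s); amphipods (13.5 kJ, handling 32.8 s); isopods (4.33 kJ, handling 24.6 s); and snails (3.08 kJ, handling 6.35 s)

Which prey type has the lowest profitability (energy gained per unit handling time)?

Profitability E/h (kJ/s): small clams = 22/32.5 = 0.677, amphipods = 13.5/32.8 = 0.412, isopods = 4.33/24.6 = 0.176, snails = 3.08/6.35 = 0.485.
Ranked: small clams > snails > amphipods > isopods.

isopods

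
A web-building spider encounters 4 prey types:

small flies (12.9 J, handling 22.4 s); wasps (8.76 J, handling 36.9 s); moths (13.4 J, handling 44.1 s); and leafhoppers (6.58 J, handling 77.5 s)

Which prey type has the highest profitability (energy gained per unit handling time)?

small flies

Profitability E/h (J/s): small flies = 12.9/22.4 = 0.576, wasps = 8.76/36.9 = 0.237, moths = 13.4/44.1 = 0.304, leafhoppers = 6.58/77.5 = 0.0849.
Ranked: small flies > moths > wasps > leafhoppers.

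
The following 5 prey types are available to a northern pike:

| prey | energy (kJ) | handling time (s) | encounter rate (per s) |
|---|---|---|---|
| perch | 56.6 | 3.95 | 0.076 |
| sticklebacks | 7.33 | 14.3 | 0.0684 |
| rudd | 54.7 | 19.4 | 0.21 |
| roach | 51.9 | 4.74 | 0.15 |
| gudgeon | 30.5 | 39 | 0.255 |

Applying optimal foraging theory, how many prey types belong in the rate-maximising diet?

2

Profitabilities (E/h, kJ/s): perch 14.3, roach 10.9, rudd 2.82, gudgeon 0.782, sticklebacks 0.513. Add prey in this order while the next type's profitability exceeds the intake rate on those already taken.
Rate on top 1: 3.308. roach: 10.9 > 3.308 → include.
Rate on top 2: 6.01. rudd: 2.82 < 6.01 → exclude; stop.
Optimal diet: perch, roach — 2 of 5 types.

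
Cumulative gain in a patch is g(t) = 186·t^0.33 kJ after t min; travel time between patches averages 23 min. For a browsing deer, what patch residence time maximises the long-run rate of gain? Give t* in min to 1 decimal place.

11.3 min

Maximise g(t)/(T+t): set derivative to zero → g'(t)(T+t) = g(t).
g'(t) = 0.33·186·t^-0.67. Setting 0.33·186·t^-0.67 = 186·t^0.33/(23+t) gives 0.33(23+t) = t, so 0.67·t = 0.33×23.
t* = 0.33×23/0.67 = 11.33 min.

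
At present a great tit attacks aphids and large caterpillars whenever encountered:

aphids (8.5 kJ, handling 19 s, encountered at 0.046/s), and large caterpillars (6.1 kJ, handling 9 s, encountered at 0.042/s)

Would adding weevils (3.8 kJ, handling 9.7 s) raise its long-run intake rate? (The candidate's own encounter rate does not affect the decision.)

On aphids and large caterpillars alone, R = ΣλE/(1+Σλh) = 0.6472/2.252 = 0.2874 kJ/s.
weevils: E/h = 3.8/9.7 = 0.3918 kJ/s.
Since 0.3918 > R, including weevils increases the long-run rate.

Yes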